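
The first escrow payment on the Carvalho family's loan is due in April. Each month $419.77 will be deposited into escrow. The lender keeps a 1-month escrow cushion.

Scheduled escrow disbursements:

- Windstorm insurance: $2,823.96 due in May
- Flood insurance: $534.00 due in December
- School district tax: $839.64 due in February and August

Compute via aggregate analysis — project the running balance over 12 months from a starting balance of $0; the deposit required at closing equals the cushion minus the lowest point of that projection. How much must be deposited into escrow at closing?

Cushion = 1 × $419.77 = $419.77
Trial balance (start $0, +$419.77 each month, − disbursements):
  Apr: +$419.77 → $419.77
  May: +$419.77 − $2,823.96 → -$1,984.42
  Jun: +$419.77 → -$1,564.65
  Jul: +$419.77 → -$1,144.88
  Aug: +$419.77 − $839.64 → -$1,564.75
  Sep: +$419.77 → -$1,144.98
  Oct: +$419.77 → -$725.21
  Nov: +$419.77 → -$305.44
  Dec: +$419.77 − $534.00 → -$419.67
  Jan: +$419.77 → $0.10
  Feb: +$419.77 − $839.64 → -$419.77
  Mar: +$419.77 → $0.00
Lowest trial balance = -$1,984.42 (May)
Initial deposit = cushion − low point = $419.77 − (-$1,984.42) = $2,404.19

$2,404.19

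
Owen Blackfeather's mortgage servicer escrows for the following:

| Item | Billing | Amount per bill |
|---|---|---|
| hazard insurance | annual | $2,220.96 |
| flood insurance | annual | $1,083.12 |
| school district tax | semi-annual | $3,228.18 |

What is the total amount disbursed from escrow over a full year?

Hazard insurance — $2,220.96 annually
Flood insurance — $1,083.12 annually
School district tax — $3,228.18 × 2 = $6,456.36 annually
Combined annual = $2,220.96 + $1,083.12 + $6,456.36 = $9,760.44

$9,760.44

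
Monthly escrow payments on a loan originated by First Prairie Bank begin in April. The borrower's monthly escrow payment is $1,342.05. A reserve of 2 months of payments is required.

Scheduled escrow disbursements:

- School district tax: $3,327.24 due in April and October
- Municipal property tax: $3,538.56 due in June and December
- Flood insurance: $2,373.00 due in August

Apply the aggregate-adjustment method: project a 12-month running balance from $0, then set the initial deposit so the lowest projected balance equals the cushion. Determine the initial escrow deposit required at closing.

Cushion = 2 × $1,342.05 = $2,684.10
Trial balance (start $0, +$1,342.05 each month, − disbursements):
  Apr: +$1,342.05 − $3,327.24 → -$1,985.19
  May: +$1,342.05 → -$643.14
  Jun: +$1,342.05 − $3,538.56 → -$2,839.65
  Jul: +$1,342.05 → -$1,497.60
  Aug: +$1,342.05 − $2,373.00 → -$2,528.55
  Sep: +$1,342.05 → -$1,186.50
  Oct: +$1,342.05 − $3,327.24 → -$3,171.69
  Nov: +$1,342.05 → -$1,829.64
  Dec: +$1,342.05 − $3,538.56 → -$4,026.15
  Jan: +$1,342.05 → -$2,684.10
  Feb: +$1,342.05 → -$1,342.05
  Mar: +$1,342.05 → $0.00
Lowest trial balance = -$4,026.15 (Dec)
Initial deposit = cushion − low point = $2,684.10 − (-$4,026.15) = $6,710.25

$6,710.25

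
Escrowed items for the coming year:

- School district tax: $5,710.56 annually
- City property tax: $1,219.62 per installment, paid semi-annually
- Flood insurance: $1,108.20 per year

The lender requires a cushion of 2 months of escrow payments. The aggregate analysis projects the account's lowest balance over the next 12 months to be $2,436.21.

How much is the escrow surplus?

School district tax: $5,710.56 annually
City property tax: $1,219.62 × 2 = $2,439.24 annually
Flood insurance: $1,108.20 annually
Yearly total = $9,258.00
Monthly = $9,258.00 ÷ 12 = $771.50
Required reserve = 2 × $771.50 = $1,543.00
Surplus = $2,436.21 − $1,543.00 = $893.21

$893.21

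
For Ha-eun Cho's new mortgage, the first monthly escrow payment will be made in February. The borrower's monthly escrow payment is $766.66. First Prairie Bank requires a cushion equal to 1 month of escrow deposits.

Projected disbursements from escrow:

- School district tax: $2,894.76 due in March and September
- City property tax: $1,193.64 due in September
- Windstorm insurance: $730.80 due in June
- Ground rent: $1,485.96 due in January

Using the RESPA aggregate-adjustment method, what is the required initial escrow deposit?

$2,347.34

Cushion = 1 × $766.66 = $766.66
Trial balance (start $0, +$766.66 each month, − disbursements):
  Feb: +$766.66 → $766.66
  Mar: +$766.66 − $2,894.76 → -$1,361.44
  Apr: +$766.66 → -$594.78
  May: +$766.66 → $171.88
  Jun: +$766.66 − $730.80 → $207.74
  Jul: +$766.66 → $974.40
  Aug: +$766.66 → $1,741.06
  Sep: +$766.66 − $4,088.40 → -$1,580.68
  Oct: +$766.66 → -$814.02
  Nov: +$766.66 → -$47.36
  Dec: +$766.66 → $719.30
  Jan: +$766.66 − $1,485.96 → $0.00
Lowest trial balance = -$1,580.68 (Sep)
Initial deposit = cushion − low point = $766.66 − (-$1,580.68) = $2,347.34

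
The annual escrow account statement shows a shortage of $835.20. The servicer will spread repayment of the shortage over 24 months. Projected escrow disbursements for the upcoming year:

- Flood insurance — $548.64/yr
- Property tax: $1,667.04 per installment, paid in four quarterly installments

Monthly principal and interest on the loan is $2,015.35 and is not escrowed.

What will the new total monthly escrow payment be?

$636.20

Flood insurance = $548.64 per year
Property tax = $1,667.04 × 4 = $6,668.16 per year
Combined annual = $7,216.80
Base monthly escrow = $7,216.80 ÷ 12 = $601.40
Monthly shortage recovery: $835.20 / 24 = $34.80
New monthly escrow = $601.40 + $34.80 = $636.20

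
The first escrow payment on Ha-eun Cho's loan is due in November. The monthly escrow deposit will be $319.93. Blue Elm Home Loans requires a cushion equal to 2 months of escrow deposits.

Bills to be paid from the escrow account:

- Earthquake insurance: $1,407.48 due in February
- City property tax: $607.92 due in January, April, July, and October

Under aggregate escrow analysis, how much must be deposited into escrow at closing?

Cushion = 2 × $319.93 = $639.86
Trial balance (start $0, +$319.93 each month, − disbursements):
  Nov: +$319.93 → $319.93
  Dec: +$319.93 → $639.86
  Jan: +$319.93 − $607.92 → $351.87
  Feb: +$319.93 − $1,407.48 → -$735.68
  Mar: +$319.93 → -$415.75
  Apr: +$319.93 − $607.92 → -$703.74
  May: +$319.93 → -$383.81
  Jun: +$319.93 → -$63.88
  Jul: +$319.93 − $607.92 → -$351.87
  Aug: +$319.93 → -$31.94
  Sep: +$319.93 → $287.99
  Oct: +$319.93 − $607.92 → $0.00
Lowest trial balance = -$735.68 (Feb)
Initial deposit = cushion − low point = $639.86 − (-$735.68) = $1,375.54

$1,375.54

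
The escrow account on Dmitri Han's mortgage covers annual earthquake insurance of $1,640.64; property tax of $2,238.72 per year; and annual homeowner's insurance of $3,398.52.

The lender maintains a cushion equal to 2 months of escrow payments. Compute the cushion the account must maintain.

$1,212.98

Earthquake insurance: $1,640.64 per year
Property tax: $2,238.72 per year
Homeowner's insurance: $3,398.52 per year
Combined annual = $1,640.64 + $2,238.72 + $3,398.52 = $7,277.88
Per month = $7,277.88 / 12 = $606.49
Cushion = 2 × $606.49 = $1,212.98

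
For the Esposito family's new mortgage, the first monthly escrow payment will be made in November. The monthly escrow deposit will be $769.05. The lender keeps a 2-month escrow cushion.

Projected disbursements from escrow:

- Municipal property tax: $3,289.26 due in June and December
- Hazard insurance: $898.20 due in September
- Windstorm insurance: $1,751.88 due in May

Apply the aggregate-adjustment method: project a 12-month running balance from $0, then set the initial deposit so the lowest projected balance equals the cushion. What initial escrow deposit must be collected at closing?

Cushion = 2 × $769.05 = $1,538.10
Trial balance (start $0, +$769.05 each month, − disbursements):
  Nov: +$769.05 → $769.05
  Dec: +$769.05 − $3,289.26 → -$1,751.16
  Jan: +$769.05 → -$982.11
  Feb: +$769.05 → -$213.06
  Mar: +$769.05 → $555.99
  Apr: +$769.05 → $1,325.04
  May: +$769.05 − $1,751.88 → $342.21
  Jun: +$769.05 − $3,289.26 → -$2,178.00
  Jul: +$769.05 → -$1,408.95
  Aug: +$769.05 → -$639.90
  Sep: +$769.05 − $898.20 → -$769.05
  Oct: +$769.05 → $0.00
Lowest trial balance = -$2,178.00 (Jun)
Initial deposit = cushion − low point = $1,538.10 − (-$2,178.00) = $3,716.10

$3,716.10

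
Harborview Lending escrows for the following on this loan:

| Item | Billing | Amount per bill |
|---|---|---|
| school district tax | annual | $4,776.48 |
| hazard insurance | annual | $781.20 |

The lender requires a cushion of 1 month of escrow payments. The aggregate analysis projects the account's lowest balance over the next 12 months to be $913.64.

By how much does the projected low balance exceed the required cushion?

$450.50

School district tax = $4,776.48 per year
Hazard insurance = $781.20 per year
Yearly total = $4,776.48 + $781.20 = $5,557.68
Per month = $5,557.68 / 12 = $463.14
Cushion = 1 × $463.14 = $463.14
Excess over cushion: $913.64 − $463.14 = $450.50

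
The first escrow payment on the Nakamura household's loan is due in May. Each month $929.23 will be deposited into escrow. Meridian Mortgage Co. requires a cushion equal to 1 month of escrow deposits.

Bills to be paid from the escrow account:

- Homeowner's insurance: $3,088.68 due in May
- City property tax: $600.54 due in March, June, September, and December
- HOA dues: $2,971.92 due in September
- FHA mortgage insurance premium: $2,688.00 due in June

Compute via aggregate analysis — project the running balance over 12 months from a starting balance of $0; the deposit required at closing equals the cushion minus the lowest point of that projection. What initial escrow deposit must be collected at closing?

Cushion = 1 × $929.23 = $929.23
Trial balance (start $0, +$929.23 each month, − disbursements):
  May: +$929.23 − $3,088.68 → -$2,159.45
  Jun: +$929.23 − $3,288.54 → -$4,518.76
  Jul: +$929.23 → -$3,589.53
  Aug: +$929.23 → -$2,660.30
  Sep: +$929.23 − $3,572.46 → -$5,303.53
  Oct: +$929.23 → -$4,374.30
  Nov: +$929.23 → -$3,445.07
  Dec: +$929.23 − $600.54 → -$3,116.38
  Jan: +$929.23 → -$2,187.15
  Feb: +$929.23 → -$1,257.92
  Mar: +$929.23 − $600.54 → -$929.23
  Apr: +$929.23 → $0.00
Lowest trial balance = -$5,303.53 (Sep)
Initial deposit = cushion − low point = $929.23 − (-$5,303.53) = $6,232.76

$6,232.76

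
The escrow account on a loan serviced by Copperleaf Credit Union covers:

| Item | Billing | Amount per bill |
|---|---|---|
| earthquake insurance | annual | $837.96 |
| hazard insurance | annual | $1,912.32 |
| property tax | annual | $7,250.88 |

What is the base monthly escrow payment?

$833.43

Earthquake insurance: $837.96/yr
Hazard insurance: $1,912.32/yr
Property tax: $7,250.88/yr
Yearly total = $837.96 + $1,912.32 + $7,250.88 = $10,001.16
Base monthly escrow = $10,001.16 ÷ 12 = $833.43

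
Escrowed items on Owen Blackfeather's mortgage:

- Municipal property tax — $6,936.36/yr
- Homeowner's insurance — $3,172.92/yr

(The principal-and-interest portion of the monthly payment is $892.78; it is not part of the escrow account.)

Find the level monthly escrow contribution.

$842.44

Municipal property tax = $6,936.36
Homeowner's insurance = $3,172.92
Total annual escrow = $10,109.28
Monthly = $10,109.28 ÷ 12 = $842.44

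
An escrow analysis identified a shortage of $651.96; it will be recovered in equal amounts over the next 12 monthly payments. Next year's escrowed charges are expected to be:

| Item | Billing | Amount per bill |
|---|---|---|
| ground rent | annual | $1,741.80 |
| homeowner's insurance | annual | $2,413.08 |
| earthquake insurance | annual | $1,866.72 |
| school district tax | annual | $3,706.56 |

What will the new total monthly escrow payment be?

$865.01

Ground rent: $1,741.80 annually
Homeowner's insurance: $2,413.08 annually
Earthquake insurance: $1,866.72 annually
School district tax: $3,706.56 annually
Annual escrow total = $1,741.80 + $2,413.08 + $1,866.72 + $3,706.56 = $9,728.16
Per month = $9,728.16 ÷ 12 = $810.68
Shortage spread = $651.96 ÷ 12 = $54.33/mo
New monthly escrow = $810.68 + $54.33 = $865.01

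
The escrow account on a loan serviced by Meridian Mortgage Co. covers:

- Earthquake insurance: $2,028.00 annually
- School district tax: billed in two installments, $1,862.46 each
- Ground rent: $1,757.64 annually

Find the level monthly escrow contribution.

$625.88

Earthquake insurance — $2,028.00 annually
School district tax — $1,862.46 × 2 = $3,724.92 annually
Ground rent — $1,757.64 annually
Combined annual = $2,028.00 + $3,724.92 + $1,757.64 = $7,510.56
Per month = $7,510.56 / 12 = $625.88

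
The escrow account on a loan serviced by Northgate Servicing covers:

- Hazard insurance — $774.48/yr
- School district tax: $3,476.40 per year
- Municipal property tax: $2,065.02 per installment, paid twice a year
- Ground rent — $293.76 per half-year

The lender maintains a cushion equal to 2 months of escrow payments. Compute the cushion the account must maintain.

$1,494.74

Hazard insurance — $774.48
School district tax — $3,476.40
Municipal property tax — $2,065.02 × 2 = $4,130.04
Ground rent — $293.76 × 2 = $587.52
Total annual escrow = $8,968.44
Monthly = $8,968.44 / 12 = $747.37
Cushion = 2 × $747.37 = $1,494.74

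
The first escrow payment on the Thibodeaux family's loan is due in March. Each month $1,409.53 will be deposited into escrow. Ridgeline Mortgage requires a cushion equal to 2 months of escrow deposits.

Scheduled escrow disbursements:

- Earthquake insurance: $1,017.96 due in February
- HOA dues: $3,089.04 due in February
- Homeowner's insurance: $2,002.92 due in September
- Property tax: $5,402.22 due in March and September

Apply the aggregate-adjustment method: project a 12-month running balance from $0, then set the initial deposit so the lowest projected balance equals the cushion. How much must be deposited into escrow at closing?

Cushion = 2 × $1,409.53 = $2,819.06
Trial balance (start $0, +$1,409.53 each month, − disbursements):
  Mar: +$1,409.53 − $5,402.22 → -$3,992.69
  Apr: +$1,409.53 → -$2,583.16
  May: +$1,409.53 → -$1,173.63
  Jun: +$1,409.53 → $235.90
  Jul: +$1,409.53 → $1,645.43
  Aug: +$1,409.53 → $3,054.96
  Sep: +$1,409.53 − $7,405.14 → -$2,940.65
  Oct: +$1,409.53 → -$1,531.12
  Nov: +$1,409.53 → -$121.59
  Dec: +$1,409.53 → $1,287.94
  Jan: +$1,409.53 → $2,697.47
  Feb: +$1,409.53 − $4,107.00 → $0.00
Lowest trial balance = -$3,992.69 (Mar)
Initial deposit = cushion − low point = $2,819.06 − (-$3,992.69) = $6,811.75

$6,811.75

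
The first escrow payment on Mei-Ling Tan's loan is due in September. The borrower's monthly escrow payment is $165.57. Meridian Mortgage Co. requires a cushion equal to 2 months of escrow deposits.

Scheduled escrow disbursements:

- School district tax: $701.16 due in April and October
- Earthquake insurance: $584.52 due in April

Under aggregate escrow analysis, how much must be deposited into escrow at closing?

Cushion = 2 × $165.57 = $331.14
Trial balance (start $0, +$165.57 each month, − disbursements):
  Sep: +$165.57 → $165.57
  Oct: +$165.57 − $701.16 → -$370.02
  Nov: +$165.57 → -$204.45
  Dec: +$165.57 → -$38.88
  Jan: +$165.57 → $126.69
  Feb: +$165.57 → $292.26
  Mar: +$165.57 → $457.83
  Apr: +$165.57 − $1,285.68 → -$662.28
  May: +$165.57 → -$496.71
  Jun: +$165.57 → -$331.14
  Jul: +$165.57 → -$165.57
  Aug: +$165.57 → $0.00
Lowest trial balance = -$662.28 (Apr)
Initial deposit = cushion − low point = $331.14 − (-$662.28) = $993.42

$993.42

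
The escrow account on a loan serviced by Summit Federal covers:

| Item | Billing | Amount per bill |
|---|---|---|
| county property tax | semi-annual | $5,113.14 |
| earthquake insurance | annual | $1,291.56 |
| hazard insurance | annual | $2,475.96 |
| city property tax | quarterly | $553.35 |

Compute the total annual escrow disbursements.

County property tax: $5,113.14 × 2 = $10,226.28 per year
Earthquake insurance: $1,291.56 per year
Hazard insurance: $2,475.96 per year
City property tax: $553.35 × 4 = $2,213.40 per year
Annual escrow total = $16,207.20

$16,207.20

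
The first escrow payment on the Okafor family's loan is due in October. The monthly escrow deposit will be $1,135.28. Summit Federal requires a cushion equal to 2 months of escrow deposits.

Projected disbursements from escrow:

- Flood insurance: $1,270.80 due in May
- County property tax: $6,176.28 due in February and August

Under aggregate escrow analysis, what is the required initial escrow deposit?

Cushion = 2 × $1,135.28 = $2,270.56
Trial balance (start $0, +$1,135.28 each month, − disbursements):
  Oct: +$1,135.28 → $1,135.28
  Nov: +$1,135.28 → $2,270.56
  Dec: +$1,135.28 → $3,405.84
  Jan: +$1,135.28 → $4,541.12
  Feb: +$1,135.28 − $6,176.28 → -$499.88
  Mar: +$1,135.28 → $635.40
  Apr: +$1,135.28 → $1,770.68
  May: +$1,135.28 − $1,270.80 → $1,635.16
  Jun: +$1,135.28 → $2,770.44
  Jul: +$1,135.28 → $3,905.72
  Aug: +$1,135.28 − $6,176.28 → -$1,135.28
  Sep: +$1,135.28 → $0.00
Lowest trial balance = -$1,135.28 (Aug)
Initial deposit = cushion − low point = $2,270.56 − (-$1,135.28) = $3,405.84

$3,405.84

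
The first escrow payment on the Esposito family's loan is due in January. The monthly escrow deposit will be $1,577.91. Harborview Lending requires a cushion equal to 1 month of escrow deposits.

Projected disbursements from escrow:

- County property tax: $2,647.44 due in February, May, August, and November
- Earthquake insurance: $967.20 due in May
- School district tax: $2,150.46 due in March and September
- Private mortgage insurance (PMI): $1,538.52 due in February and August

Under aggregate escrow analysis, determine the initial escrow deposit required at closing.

$3,664.20

Cushion = 1 × $1,577.91 = $1,577.91
Trial balance (start $0, +$1,577.91 each month, − disbursements):
  Jan: +$1,577.91 → $1,577.91
  Feb: +$1,577.91 − $4,185.96 → -$1,030.14
  Mar: +$1,577.91 − $2,150.46 → -$1,602.69
  Apr: +$1,577.91 → -$24.78
  May: +$1,577.91 − $3,614.64 → -$2,061.51
  Jun: +$1,577.91 → -$483.60
  Jul: +$1,577.91 → $1,094.31
  Aug: +$1,577.91 − $4,185.96 → -$1,513.74
  Sep: +$1,577.91 − $2,150.46 → -$2,086.29
  Oct: +$1,577.91 → -$508.38
  Nov: +$1,577.91 − $2,647.44 → -$1,577.91
  Dec: +$1,577.91 → $0.00
Lowest trial balance = -$2,086.29 (Sep)
Initial deposit = cushion − low point = $1,577.91 − (-$2,086.29) = $3,664.20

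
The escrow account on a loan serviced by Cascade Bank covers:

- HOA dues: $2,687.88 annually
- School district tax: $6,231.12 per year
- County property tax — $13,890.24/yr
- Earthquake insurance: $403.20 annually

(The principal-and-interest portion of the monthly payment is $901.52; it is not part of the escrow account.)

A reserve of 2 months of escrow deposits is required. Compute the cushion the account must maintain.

$3,868.74

HOA dues = $2,687.88 per year
School district tax = $6,231.12 per year
County property tax = $13,890.24 per year
Earthquake insurance = $403.20 per year
Annual escrow total = $23,212.44
Monthly escrow = $23,212.44 / 12 = $1,934.37
Reserve = 2 × $1,934.37 = $3,868.74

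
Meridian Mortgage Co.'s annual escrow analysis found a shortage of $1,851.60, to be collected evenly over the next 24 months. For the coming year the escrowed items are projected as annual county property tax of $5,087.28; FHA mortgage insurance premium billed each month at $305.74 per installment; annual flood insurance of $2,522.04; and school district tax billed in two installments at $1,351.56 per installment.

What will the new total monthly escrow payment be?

County property tax: $5,087.28
FHA mortgage insurance premium: $305.74 × 12 = $3,668.88
Flood insurance: $2,522.04
School district tax: $1,351.56 × 2 = $2,703.12
Yearly total = $13,981.32
Monthly = $13,981.32 ÷ 12 = $1,165.11
Monthly shortage recovery: $1,851.60 / 24 = $77.15
Adjusted monthly = $1,165.11 + $77.15 = $1,242.26

$1,242.26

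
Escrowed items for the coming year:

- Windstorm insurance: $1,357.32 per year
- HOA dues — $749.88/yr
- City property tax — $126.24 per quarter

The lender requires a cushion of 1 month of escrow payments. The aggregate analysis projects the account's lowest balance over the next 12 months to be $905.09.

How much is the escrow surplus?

$687.41

Windstorm insurance: $1,357.32
HOA dues: $749.88
City property tax: $126.24 × 4 = $504.96
Total annual escrow = $1,357.32 + $749.88 + $504.96 = $2,612.16
Monthly escrow = $2,612.16 ÷ 12 = $217.68
Required reserve = 1 × $217.68 = $217.68
Excess over cushion: $905.09 − $217.68 = $687.41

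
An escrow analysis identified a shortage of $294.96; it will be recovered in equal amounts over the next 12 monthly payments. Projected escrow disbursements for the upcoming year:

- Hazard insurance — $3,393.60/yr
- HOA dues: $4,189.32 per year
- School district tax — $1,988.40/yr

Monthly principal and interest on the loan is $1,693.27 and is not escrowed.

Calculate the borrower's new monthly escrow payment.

Hazard insurance — $3,393.60 annually
HOA dues — $4,189.32 annually
School district tax — $1,988.40 annually
Total annual escrow = $3,393.60 + $4,189.32 + $1,988.40 = $9,571.32
Base monthly escrow = $9,571.32 / 12 = $797.61
Shortage per month = $294.96 / 12 = $24.58
Adjusted monthly = $797.61 + $24.58 = $822.19

$822.19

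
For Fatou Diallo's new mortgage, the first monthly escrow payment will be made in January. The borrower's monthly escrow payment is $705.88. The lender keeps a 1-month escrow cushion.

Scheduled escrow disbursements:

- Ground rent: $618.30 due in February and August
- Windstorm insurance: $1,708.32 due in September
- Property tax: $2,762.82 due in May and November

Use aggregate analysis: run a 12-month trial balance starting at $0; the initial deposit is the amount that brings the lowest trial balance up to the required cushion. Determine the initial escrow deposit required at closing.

Cushion = 1 × $705.88 = $705.88
Trial balance (start $0, +$705.88 each month, − disbursements):
  Jan: +$705.88 → $705.88
  Feb: +$705.88 − $618.30 → $793.46
  Mar: +$705.88 → $1,499.34
  Apr: +$705.88 → $2,205.22
  May: +$705.88 − $2,762.82 → $148.28
  Jun: +$705.88 → $854.16
  Jul: +$705.88 → $1,560.04
  Aug: +$705.88 − $618.30 → $1,647.62
  Sep: +$705.88 − $1,708.32 → $645.18
  Oct: +$705.88 → $1,351.06
  Nov: +$705.88 − $2,762.82 → -$705.88
  Dec: +$705.88 → $0.00
Lowest trial balance = -$705.88 (Nov)
Initial deposit = cushion − low point = $705.88 − (-$705.88) = $1,411.76

$1,411.76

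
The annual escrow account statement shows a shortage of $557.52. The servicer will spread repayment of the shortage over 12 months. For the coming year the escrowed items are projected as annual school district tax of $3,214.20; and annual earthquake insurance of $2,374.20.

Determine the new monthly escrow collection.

$512.16

School district tax — $3,214.20 annually
Earthquake insurance — $2,374.20 annually
Yearly total = $3,214.20 + $2,374.20 = $5,588.40
Per month = $5,588.40 ÷ 12 = $465.70
Shortage spread = $557.52 / 12 = $46.46/mo
New monthly escrow = $465.70 + $46.46 = $512.16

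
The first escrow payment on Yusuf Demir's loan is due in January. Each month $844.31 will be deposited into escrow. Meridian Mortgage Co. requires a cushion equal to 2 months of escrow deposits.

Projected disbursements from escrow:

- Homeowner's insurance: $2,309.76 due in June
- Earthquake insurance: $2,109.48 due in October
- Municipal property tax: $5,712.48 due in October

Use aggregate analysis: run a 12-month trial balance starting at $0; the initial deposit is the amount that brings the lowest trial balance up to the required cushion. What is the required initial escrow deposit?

Cushion = 2 × $844.31 = $1,688.62
Trial balance (start $0, +$844.31 each month, − disbursements):
  Jan: +$844.31 → $844.31
  Feb: +$844.31 → $1,688.62
  Mar: +$844.31 → $2,532.93
  Apr: +$844.31 → $3,377.24
  May: +$844.31 → $4,221.55
  Jun: +$844.31 − $2,309.76 → $2,756.10
  Jul: +$844.31 → $3,600.41
  Aug: +$844.31 → $4,444.72
  Sep: +$844.31 → $5,289.03
  Oct: +$844.31 − $7,821.96 → -$1,688.62
  Nov: +$844.31 → -$844.31
  Dec: +$844.31 → $0.00
Lowest trial balance = -$1,688.62 (Oct)
Initial deposit = cushion − low point = $1,688.62 − (-$1,688.62) = $3,377.24

$3,377.24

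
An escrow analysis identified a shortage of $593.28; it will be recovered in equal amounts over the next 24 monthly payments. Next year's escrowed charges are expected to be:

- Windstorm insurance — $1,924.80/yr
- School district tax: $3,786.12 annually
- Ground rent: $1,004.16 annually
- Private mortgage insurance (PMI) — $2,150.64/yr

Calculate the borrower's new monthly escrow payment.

Windstorm insurance: $1,924.80 per year
School district tax: $3,786.12 per year
Ground rent: $1,004.16 per year
Private mortgage insurance (PMI): $2,150.64 per year
Yearly total = $1,924.80 + $3,786.12 + $1,004.16 + $2,150.64 = $8,865.72
Base monthly escrow = $8,865.72 ÷ 12 = $738.81
Shortage per month = $593.28 / 24 = $24.72
New monthly escrow = $738.81 + $24.72 = $763.53

$763.53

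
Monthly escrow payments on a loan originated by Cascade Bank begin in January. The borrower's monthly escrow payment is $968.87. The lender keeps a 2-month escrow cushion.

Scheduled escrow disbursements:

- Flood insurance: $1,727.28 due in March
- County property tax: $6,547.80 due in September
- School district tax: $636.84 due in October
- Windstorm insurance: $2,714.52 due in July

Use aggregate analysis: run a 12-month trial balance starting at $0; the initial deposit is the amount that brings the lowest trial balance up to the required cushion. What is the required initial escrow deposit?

$4,207.51

Cushion = 2 × $968.87 = $1,937.74
Trial balance (start $0, +$968.87 each month, − disbursements):
  Jan: +$968.87 → $968.87
  Feb: +$968.87 → $1,937.74
  Mar: +$968.87 − $1,727.28 → $1,179.33
  Apr: +$968.87 → $2,148.20
  May: +$968.87 → $3,117.07
  Jun: +$968.87 → $4,085.94
  Jul: +$968.87 − $2,714.52 → $2,340.29
  Aug: +$968.87 → $3,309.16
  Sep: +$968.87 − $6,547.80 → -$2,269.77
  Oct: +$968.87 − $636.84 → -$1,937.74
  Nov: +$968.87 → -$968.87
  Dec: +$968.87 → $0.00
Lowest trial balance = -$2,269.77 (Sep)
Initial deposit = cushion − low point = $1,937.74 − (-$2,269.77) = $4,207.51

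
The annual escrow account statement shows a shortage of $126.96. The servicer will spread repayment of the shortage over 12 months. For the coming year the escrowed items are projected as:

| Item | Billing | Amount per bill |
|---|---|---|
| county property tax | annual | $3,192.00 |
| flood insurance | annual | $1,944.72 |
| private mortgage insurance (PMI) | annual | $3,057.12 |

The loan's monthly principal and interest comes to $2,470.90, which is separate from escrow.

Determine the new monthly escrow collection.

$693.40

County property tax = $3,192.00 per year
Flood insurance = $1,944.72 per year
Private mortgage insurance (PMI) = $3,057.12 per year
Annual escrow total = $8,193.84
Per month = $8,193.84 ÷ 12 = $682.82
Shortage spread = $126.96 ÷ 12 = $10.58/mo
Adjusted monthly = $682.82 + $10.58 = $693.40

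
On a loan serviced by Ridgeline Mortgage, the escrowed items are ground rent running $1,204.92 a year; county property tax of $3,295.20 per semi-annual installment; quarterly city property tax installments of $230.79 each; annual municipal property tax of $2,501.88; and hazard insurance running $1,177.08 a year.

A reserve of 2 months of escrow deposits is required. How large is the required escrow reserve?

$2,066.24

Ground rent = $1,204.92 per year
County property tax = $3,295.20 × 2 = $6,590.40 per year
City property tax = $230.79 × 4 = $923.16 per year
Municipal property tax = $2,501.88 per year
Hazard insurance = $1,177.08 per year
Yearly total = $12,397.44
Monthly escrow = $12,397.44 / 12 = $1,033.12
Reserve = 2 × $1,033.12 = $2,066.24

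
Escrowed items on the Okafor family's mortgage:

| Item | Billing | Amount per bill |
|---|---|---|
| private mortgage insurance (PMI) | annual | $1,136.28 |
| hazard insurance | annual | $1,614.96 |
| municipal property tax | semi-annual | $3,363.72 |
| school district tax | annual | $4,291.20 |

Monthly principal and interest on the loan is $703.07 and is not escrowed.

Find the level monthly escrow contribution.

$1,147.49

Private mortgage insurance (PMI): $1,136.28/yr
Hazard insurance: $1,614.96/yr
Municipal property tax: $3,363.72 × 2 = $6,727.44/yr
School district tax: $4,291.20/yr
Combined annual = $13,769.88
Per month = $13,769.88 / 12 = $1,147.49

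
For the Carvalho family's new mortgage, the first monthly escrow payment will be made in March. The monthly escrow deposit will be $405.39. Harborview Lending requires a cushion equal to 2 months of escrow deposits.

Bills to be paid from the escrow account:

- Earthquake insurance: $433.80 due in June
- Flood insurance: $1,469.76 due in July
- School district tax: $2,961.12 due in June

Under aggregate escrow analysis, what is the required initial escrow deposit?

Cushion = 2 × $405.39 = $810.78
Trial balance (start $0, +$405.39 each month, − disbursements):
  Mar: +$405.39 → $405.39
  Apr: +$405.39 → $810.78
  May: +$405.39 → $1,216.17
  Jun: +$405.39 − $3,394.92 → -$1,773.36
  Jul: +$405.39 − $1,469.76 → -$2,837.73
  Aug: +$405.39 → -$2,432.34
  Sep: +$405.39 → -$2,026.95
  Oct: +$405.39 → -$1,621.56
  Nov: +$405.39 → -$1,216.17
  Dec: +$405.39 → -$810.78
  Jan: +$405.39 → -$405.39
  Feb: +$405.39 → $0.00
Lowest trial balance = -$2,837.73 (Jul)
Initial deposit = cushion − low point = $810.78 − (-$2,837.73) = $3,648.51

$3,648.51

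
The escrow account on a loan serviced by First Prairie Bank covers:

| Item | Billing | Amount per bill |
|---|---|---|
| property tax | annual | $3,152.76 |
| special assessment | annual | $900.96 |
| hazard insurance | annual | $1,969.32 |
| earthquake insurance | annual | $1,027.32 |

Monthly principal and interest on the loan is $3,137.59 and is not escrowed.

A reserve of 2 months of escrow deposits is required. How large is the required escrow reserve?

Property tax: $3,152.76 per year
Special assessment: $900.96 per year
Hazard insurance: $1,969.32 per year
Earthquake insurance: $1,027.32 per year
Yearly total = $7,050.36
Base monthly escrow = $7,050.36 ÷ 12 = $587.53
Reserve = 2 × $587.53 = $1,175.06

$1,175.06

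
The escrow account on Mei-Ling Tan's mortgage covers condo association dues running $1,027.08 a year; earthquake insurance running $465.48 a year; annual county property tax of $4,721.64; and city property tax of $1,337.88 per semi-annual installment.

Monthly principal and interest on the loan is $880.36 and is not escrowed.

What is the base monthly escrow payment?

Condo association dues = $1,027.08/yr
Earthquake insurance = $465.48/yr
County property tax = $4,721.64/yr
City property tax = $1,337.88 × 2 = $2,675.76/yr
Annual escrow total = $1,027.08 + $465.48 + $4,721.64 + $2,675.76 = $8,889.96
Per month = $8,889.96 ÷ 12 = $740.83

$740.83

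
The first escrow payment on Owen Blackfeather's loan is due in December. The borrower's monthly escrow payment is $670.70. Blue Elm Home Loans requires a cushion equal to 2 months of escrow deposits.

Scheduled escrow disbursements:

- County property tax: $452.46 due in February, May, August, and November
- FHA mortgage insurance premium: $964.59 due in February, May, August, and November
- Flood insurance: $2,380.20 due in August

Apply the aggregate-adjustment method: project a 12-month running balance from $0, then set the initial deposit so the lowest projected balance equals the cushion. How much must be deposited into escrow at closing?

Cushion = 2 × $670.70 = $1,341.40
Trial balance (start $0, +$670.70 each month, − disbursements):
  Dec: +$670.70 → $670.70
  Jan: +$670.70 → $1,341.40
  Feb: +$670.70 − $1,417.05 → $595.05
  Mar: +$670.70 → $1,265.75
  Apr: +$670.70 → $1,936.45
  May: +$670.70 − $1,417.05 → $1,190.10
  Jun: +$670.70 → $1,860.80
  Jul: +$670.70 → $2,531.50
  Aug: +$670.70 − $3,797.25 → -$595.05
  Sep: +$670.70 → $75.65
  Oct: +$670.70 → $746.35
  Nov: +$670.70 − $1,417.05 → $0.00
Lowest trial balance = -$595.05 (Aug)
Initial deposit = cushion − low point = $1,341.40 − (-$595.05) = $1,936.45

$1,936.45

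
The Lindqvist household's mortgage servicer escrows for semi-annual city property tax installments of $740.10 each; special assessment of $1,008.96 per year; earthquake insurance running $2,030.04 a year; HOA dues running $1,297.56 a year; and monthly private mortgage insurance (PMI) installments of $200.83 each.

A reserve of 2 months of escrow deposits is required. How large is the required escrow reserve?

City property tax: $740.10 × 2 = $1,480.20 annually
Special assessment: $1,008.96 annually
Earthquake insurance: $2,030.04 annually
HOA dues: $1,297.56 annually
Private mortgage insurance (PMI): $200.83 × 12 = $2,409.96 annually
Total per year = $1,480.20 + $1,008.96 + $2,030.04 + $1,297.56 + $2,409.96 = $8,226.72
Per month = $8,226.72 ÷ 12 = $685.56
Required cushion = 2 × $685.56 = $1,371.12

$1,371.12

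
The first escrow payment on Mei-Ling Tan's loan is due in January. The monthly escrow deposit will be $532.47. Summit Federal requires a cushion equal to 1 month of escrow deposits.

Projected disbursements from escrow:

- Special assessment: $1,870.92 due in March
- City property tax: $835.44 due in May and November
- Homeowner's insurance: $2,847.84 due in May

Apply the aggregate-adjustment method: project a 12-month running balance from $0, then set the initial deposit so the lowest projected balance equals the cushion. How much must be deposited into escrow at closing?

$3,424.32

Cushion = 1 × $532.47 = $532.47
Trial balance (start $0, +$532.47 each month, − disbursements):
  Jan: +$532.47 → $532.47
  Feb: +$532.47 → $1,064.94
  Mar: +$532.47 − $1,870.92 → -$273.51
  Apr: +$532.47 → $258.96
  May: +$532.47 − $3,683.28 → -$2,891.85
  Jun: +$532.47 → -$2,359.38
  Jul: +$532.47 → -$1,826.91
  Aug: +$532.47 → -$1,294.44
  Sep: +$532.47 → -$761.97
  Oct: +$532.47 → -$229.50
  Nov: +$532.47 − $835.44 → -$532.47
  Dec: +$532.47 → $0.00
Lowest trial balance = -$2,891.85 (May)
Initial deposit = cushion − low point = $532.47 − (-$2,891.85) = $3,424.32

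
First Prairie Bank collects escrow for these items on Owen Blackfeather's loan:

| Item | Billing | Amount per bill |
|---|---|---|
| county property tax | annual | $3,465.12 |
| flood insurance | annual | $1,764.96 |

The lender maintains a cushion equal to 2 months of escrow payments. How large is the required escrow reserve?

County property tax = $3,465.12 annually
Flood insurance = $1,764.96 annually
Yearly total = $3,465.12 + $1,764.96 = $5,230.08
Monthly = $5,230.08 ÷ 12 = $435.84
Cushion = 2 × $435.84 = $871.68

$871.68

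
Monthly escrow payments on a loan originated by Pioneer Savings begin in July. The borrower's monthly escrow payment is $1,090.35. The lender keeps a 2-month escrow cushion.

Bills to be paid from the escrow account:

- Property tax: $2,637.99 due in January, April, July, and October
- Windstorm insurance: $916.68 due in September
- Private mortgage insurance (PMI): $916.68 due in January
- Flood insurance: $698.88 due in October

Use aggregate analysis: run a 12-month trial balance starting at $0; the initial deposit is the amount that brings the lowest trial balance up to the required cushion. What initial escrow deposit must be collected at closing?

Cushion = 2 × $1,090.35 = $2,180.70
Trial balance (start $0, +$1,090.35 each month, − disbursements):
  Jul: +$1,090.35 − $2,637.99 → -$1,547.64
  Aug: +$1,090.35 → -$457.29
  Sep: +$1,090.35 − $916.68 → -$283.62
  Oct: +$1,090.35 − $3,336.87 → -$2,530.14
  Nov: +$1,090.35 → -$1,439.79
  Dec: +$1,090.35 → -$349.44
  Jan: +$1,090.35 − $3,554.67 → -$2,813.76
  Feb: +$1,090.35 → -$1,723.41
  Mar: +$1,090.35 → -$633.06
  Apr: +$1,090.35 − $2,637.99 → -$2,180.70
  May: +$1,090.35 → -$1,090.35
  Jun: +$1,090.35 → $0.00
Lowest trial balance = -$2,813.76 (Jan)
Initial deposit = cushion − low point = $2,180.70 − (-$2,813.76) = $4,994.46

$4,994.46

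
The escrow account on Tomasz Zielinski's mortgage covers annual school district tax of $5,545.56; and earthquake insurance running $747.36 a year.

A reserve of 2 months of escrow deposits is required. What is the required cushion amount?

School district tax — $5,545.56/yr
Earthquake insurance — $747.36/yr
Annual escrow total = $6,292.92
Base monthly escrow = $6,292.92 / 12 = $524.41
Required cushion = 2 × $524.41 = $1,048.82

$1,048.82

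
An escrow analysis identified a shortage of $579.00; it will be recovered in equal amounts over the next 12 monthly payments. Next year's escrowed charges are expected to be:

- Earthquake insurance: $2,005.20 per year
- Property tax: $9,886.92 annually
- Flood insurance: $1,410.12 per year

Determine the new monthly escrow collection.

$1,156.77

Earthquake insurance: $2,005.20/yr
Property tax: $9,886.92/yr
Flood insurance: $1,410.12/yr
Annual escrow total = $2,005.20 + $9,886.92 + $1,410.12 = $13,302.24
Monthly escrow = $13,302.24 / 12 = $1,108.52
Shortage spread = $579.00 / 12 = $48.25/mo
Adjusted monthly = $1,108.52 + $48.25 = $1,156.77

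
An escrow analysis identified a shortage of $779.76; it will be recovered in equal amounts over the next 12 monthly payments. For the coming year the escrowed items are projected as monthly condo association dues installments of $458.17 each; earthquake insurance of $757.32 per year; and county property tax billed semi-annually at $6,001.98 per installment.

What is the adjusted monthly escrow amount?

$1,586.59

Condo association dues = $458.17 × 12 = $5,498.04 annually
Earthquake insurance = $757.32 annually
County property tax = $6,001.98 × 2 = $12,003.96 annually
Total annual escrow = $18,259.32
Monthly escrow = $18,259.32 ÷ 12 = $1,521.61
Shortage per month = $779.76 ÷ 12 = $64.98
Adjusted monthly = $1,521.61 + $64.98 = $1,586.59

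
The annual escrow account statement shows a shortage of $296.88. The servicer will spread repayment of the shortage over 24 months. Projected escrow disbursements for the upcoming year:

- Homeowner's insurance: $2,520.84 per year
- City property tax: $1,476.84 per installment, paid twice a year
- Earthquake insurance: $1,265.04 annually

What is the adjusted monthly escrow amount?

$574.00

Homeowner's insurance — $2,520.84
City property tax — $1,476.84 × 2 = $2,953.68
Earthquake insurance — $1,265.04
Yearly total = $6,739.56
Monthly escrow = $6,739.56 / 12 = $561.63
Shortage spread = $296.88 / 24 = $12.37/mo
New monthly escrow = $561.63 + $12.37 = $574.00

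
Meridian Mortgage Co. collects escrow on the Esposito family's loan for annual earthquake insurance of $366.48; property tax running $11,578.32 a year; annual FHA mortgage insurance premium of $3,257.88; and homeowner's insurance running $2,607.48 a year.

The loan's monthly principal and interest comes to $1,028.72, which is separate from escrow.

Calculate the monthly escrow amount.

Earthquake insurance — $366.48/yr
Property tax — $11,578.32/yr
FHA mortgage insurance premium — $3,257.88/yr
Homeowner's insurance — $2,607.48/yr
Yearly total = $17,810.16
Monthly = $17,810.16 / 12 = $1,484.18

$1,484.18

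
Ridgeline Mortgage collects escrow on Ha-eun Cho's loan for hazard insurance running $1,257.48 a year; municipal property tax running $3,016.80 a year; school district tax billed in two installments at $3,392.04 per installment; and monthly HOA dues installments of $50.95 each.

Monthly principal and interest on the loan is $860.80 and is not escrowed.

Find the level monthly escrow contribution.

Hazard insurance = $1,257.48
Municipal property tax = $3,016.80
School district tax = $3,392.04 × 2 = $6,784.08
HOA dues = $50.95 × 12 = $611.40
Annual escrow total = $1,257.48 + $3,016.80 + $6,784.08 + $611.40 = $11,669.76
Per month = $11,669.76 ÷ 12 = $972.48

$972.48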